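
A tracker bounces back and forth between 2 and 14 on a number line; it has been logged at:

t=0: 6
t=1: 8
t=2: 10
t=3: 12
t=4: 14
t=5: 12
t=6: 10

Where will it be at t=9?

The value travels 2 per step and bounces off the walls at 2 and 14.
  step 7: 10 → 8
  step 8: 8 → 6
  step 9: 6 → 4

4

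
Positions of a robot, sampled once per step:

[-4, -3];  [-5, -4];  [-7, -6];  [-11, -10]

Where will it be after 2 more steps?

[-35, -34]

Consecutive displacements [-1, -1], [-2, -2], [-4, -4] scale by a factor of 2 each step.
step 4: [-11, -10] + [-8, -8] → [-19, -18]
step 5: [-19, -18] + [-16, -16] → [-35, -34]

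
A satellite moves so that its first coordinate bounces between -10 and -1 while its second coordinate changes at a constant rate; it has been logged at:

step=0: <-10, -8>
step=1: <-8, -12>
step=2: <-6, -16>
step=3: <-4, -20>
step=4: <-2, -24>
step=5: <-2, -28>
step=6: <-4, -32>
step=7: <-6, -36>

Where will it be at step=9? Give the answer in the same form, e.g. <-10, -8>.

<-10, -44>

The first coordinate reflects between -10 and -1, moving 2 per step.
  step 8: -6 → -8
  step 9: -8 → -10
The second coordinate changes by -4 each step: at step 9 it is -44.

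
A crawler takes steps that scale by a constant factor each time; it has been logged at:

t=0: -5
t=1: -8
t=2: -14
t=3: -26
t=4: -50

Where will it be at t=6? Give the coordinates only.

The jumps are -3, -6, -12, -24 — a geometric progression with ratio 2.
step 5: -50 − 48 → -98
step 6: -98 − 96 → -194

-194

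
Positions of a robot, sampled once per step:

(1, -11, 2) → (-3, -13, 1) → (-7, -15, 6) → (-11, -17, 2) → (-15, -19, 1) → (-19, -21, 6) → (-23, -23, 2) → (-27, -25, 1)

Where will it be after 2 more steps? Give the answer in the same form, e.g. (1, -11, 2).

First: linear, -4 per step → -35 at step 9.
Second: linear, -2 per step → -29 at step 9.
Third: cycles through 2, 1, 6 every 3 steps. Step 9 lands at position 0 of the cycle → 2.

(-35, -29, 2)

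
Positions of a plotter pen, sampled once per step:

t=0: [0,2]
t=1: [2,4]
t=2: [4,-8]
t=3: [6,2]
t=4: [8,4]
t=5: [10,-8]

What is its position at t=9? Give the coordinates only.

[18,2]

First: linear, +2 per step → 18 at step 9.
Second: cycles through 2, 4, -8 every 3 steps. Step 9 lands at position 0 of the cycle → 2.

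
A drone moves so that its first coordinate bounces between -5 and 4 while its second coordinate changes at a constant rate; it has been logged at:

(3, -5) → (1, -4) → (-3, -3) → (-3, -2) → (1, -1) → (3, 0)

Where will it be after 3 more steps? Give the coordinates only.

(-1, 3)

The first coordinate travels 4 per step and bounces off the walls at -5 and 4.
  step 6: 3 → -1
  step 7: -1 → -5
  step 8: -5 → -1
The second coordinate changes by +1 each step: at step 8 it is 3.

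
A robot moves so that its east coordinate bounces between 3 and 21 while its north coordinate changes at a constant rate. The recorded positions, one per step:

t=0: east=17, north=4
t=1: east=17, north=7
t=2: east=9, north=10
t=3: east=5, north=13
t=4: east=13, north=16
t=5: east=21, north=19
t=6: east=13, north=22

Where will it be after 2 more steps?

east=9, north=28

The east coordinate travels 8 per step and bounces off the walls at 3 and 21.
  step 7: 13 → 5
  step 8: 5 → 9
The north coordinate changes by +3 each step: at step 8 it is 28.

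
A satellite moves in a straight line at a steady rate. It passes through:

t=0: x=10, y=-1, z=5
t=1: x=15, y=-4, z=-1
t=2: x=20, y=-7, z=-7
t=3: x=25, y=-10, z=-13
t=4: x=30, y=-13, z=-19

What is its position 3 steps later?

x=45, y=-22, z=-37

Constant displacement of (+5, -3, -6) per step.
step 5: x=30, y=-13, z=-19 + (+5, -3, -6) → x=35, y=-16, z=-25
step 6: x=35, y=-16, z=-25 + (+5, -3, -6) → x=40, y=-19, z=-31
step 7: x=40, y=-19, z=-31 + (+5, -3, -6) → x=45, y=-22, z=-37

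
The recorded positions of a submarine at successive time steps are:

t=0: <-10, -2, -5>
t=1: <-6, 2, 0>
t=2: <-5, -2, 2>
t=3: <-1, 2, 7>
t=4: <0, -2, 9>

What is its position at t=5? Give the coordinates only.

<4, 2, 14>

The moves between consecutive positions are <+4, +4, +5>, <+1, -4, +2>, <+4, +4, +5>, <+1, -4, +2>; they repeat the 2-cycle [<+4, +4, +5>, <+1, -4, +2>].
step 5: apply <+4, +4, +5> → <4, 2, 14>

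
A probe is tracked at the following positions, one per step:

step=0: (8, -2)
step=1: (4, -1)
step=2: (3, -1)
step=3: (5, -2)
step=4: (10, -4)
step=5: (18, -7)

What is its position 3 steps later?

(60, -22)

Taking differences between consecutive positions: (-4, +1), (-1, +0), (+2, -1), (+5, -2), (+8, -3). These grow by (+3, -1) each step.
step 6: (18, -7) + (+11, -4) → (29, -11)
step 7: (29, -11) + (+14, -5) → (43, -16)
step 8: (43, -16) + (+17, -6) → (60, -22)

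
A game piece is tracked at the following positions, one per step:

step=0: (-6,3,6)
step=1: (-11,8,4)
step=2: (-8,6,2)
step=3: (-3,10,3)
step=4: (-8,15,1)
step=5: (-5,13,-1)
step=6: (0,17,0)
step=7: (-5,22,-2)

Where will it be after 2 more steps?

(3,24,-3)

The moves between consecutive positions are (-5,+5,-2), (+3,-2,-2), (+5,+4,+1), (-5,+5,-2), (+3,-2,-2), (+5,+4,+1), (-5,+5,-2); they repeat the 3-cycle [(-5,+5,-2), (+3,-2,-2), (+5,+4,+1)].
step 8: apply (+3,-2,-2) → (-2,20,-4)
step 9: apply (+5,+4,+1) → (3,24,-3)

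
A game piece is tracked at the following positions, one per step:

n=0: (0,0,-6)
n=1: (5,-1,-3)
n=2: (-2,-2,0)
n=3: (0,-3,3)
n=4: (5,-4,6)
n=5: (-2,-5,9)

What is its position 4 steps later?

The first coordinate repeats the cycle [0, 5, -2] with period 3; step 9 mod 3 = 0, giving 0.
The second coordinate changes by -1 each step, so at step 9 it is 0 + 9·(-1) = -9.
The third coordinate changes by +3 each step, so at step 9 it is -6 + 9·(3) = 21.

(0,-9,21)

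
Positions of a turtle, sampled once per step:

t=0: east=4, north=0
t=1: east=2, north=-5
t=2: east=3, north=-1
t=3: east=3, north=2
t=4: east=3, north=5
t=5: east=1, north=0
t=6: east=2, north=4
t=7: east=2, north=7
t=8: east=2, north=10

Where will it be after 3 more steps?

east=1, north=12

Step-to-step displacements: (-2, -5), (+1, +4), (+0, +3), (+0, +3), (-2, -5), (+1, +4), (+0, +3), (+0, +3) — a repeating cycle of length 4.
step 9: apply (-2, -5) → east=0, north=5
step 10: apply (+1, +4) → east=1, north=9
step 11: apply (+0, +3) → east=1, north=12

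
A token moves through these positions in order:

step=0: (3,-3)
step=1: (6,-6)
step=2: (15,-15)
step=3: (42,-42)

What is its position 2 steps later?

(366,-366)

The jumps are (+3,-3), (+9,-9), (+27,-27) — a geometric progression with ratio 3.
step 4: (42,-42) + (+81,-81) → (123,-123)
step 5: (123,-123) + (+243,-243) → (366,-366)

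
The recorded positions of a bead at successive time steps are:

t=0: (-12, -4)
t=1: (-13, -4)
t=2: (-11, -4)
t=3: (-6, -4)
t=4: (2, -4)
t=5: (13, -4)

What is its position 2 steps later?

(44, -4)

Successive displacements: (-1, +0), (+2, +0), (+5, +0), (+8, +0), (+11, +0) — each changes by (+3, +0).
step 6: (13, -4) + (+14, +0) → (27, -4)
step 7: (27, -4) + (+17, +0) → (44, -4)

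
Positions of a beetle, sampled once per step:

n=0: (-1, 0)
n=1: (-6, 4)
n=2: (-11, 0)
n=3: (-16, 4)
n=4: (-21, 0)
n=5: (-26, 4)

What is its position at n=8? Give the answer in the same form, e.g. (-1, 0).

(-41, 0)

The first coordinate changes by -5 each step, so at step 8 it is -1 + 8·(-5) = -41.
The second coordinate repeats the cycle [0, 4] with period 2; step 8 mod 2 = 0, giving 0.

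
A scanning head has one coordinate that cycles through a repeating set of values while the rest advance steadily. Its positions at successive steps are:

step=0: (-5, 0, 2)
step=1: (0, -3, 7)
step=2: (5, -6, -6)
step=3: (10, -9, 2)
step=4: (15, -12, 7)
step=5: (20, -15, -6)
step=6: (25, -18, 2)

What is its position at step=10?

(45, -30, 7)

The first coordinate changes by +5 each step, so at step 10 it is -5 + 10·(5) = 45.
The second coordinate changes by -3 each step, so at step 10 it is 0 + 10·(-3) = -30.
The third coordinate repeats the cycle [2, 7, -6] with period 3; step 10 mod 3 = 1, giving 7.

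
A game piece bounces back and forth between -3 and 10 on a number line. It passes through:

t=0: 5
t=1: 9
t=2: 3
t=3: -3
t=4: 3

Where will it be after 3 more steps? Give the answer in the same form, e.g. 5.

-1

The value travels 6 per step and bounces off the walls at -3 and 10.
  step 5: 3 → 9
  step 6: 9 → 5
  step 7: 5 → -1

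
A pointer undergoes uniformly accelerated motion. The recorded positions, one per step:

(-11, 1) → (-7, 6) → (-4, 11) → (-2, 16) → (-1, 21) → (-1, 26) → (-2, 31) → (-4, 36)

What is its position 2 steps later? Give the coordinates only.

Taking differences between consecutive positions: (+4, +5), (+3, +5), (+2, +5), (+1, +5), (+0, +5), (-1, +5), (-2, +5). These grow by (-1, +0) each step.
step 8: (-4, 36) + (-3, +5) → (-7, 41)
step 9: (-7, 41) + (-4, +5) → (-11, 46)

(-11, 46)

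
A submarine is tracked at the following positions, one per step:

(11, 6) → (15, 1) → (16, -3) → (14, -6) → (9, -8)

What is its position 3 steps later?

(-24, -8)

First differences are (+4, -5), (+1, -4), (-2, -3), (-5, -2); their common second difference is (-3, +1) (constant acceleration).
step 5: (9, -8) + (-8, -1) → (1, -9)
step 6: (1, -9) + (-11, +0) → (-10, -9)
step 7: (-10, -9) + (-14, +1) → (-24, -8)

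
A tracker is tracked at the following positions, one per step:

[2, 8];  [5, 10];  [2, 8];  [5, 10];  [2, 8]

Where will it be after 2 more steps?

Consecutive displacements [+3, +2], [-3, -2], [+3, +2], [-3, -2] scale by a factor of -1 each step.
step 5: [2, 8] + [+3, +2] → [5, 10]
step 6: [5, 10] + [-3, -2] → [2, 8]

[2, 8]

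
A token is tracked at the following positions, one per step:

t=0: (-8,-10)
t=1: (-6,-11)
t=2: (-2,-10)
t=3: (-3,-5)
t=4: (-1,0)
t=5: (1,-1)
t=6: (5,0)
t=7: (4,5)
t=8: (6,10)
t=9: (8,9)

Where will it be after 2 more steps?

Step-to-step displacements: (+2,-1), (+4,+1), (-1,+5), (+2,+5), (+2,-1), (+4,+1), (-1,+5), (+2,+5), (+2,-1) — a repeating cycle of length 4.
step 10: apply (+4,+1) → (12,10)
step 11: apply (-1,+5) → (11,15)

(11,15)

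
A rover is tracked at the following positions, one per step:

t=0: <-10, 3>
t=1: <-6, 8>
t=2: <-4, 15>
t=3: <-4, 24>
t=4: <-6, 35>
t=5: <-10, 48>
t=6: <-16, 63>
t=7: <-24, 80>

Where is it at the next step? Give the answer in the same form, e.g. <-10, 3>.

Taking differences between consecutive positions: <+4, +5>, <+2, +7>, <+0, +9>, <-2, +11>, <-4, +13>, <-6, +15>, <-8, +17>. These grow by <-2, +2> each step.
step 8: <-24, 80> + <-10, +19> → <-34, 99>

<-34, 99>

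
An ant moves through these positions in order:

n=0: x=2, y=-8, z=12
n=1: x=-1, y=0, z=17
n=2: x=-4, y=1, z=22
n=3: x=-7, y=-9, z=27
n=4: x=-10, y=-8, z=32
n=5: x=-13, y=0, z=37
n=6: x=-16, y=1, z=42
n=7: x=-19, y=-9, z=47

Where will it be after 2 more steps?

X: linear, -3 per step → -25 at step 9.
Y: cycles through -8, 0, 1, -9 every 4 steps. Step 9 lands at position 1 of the cycle → 0.
Z: linear, +5 per step → 57 at step 9.

x=-25, y=0, z=57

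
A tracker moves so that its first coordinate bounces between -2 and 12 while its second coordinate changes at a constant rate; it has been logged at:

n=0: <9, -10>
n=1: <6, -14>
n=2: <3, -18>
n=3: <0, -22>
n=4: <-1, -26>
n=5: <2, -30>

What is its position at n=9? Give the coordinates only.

<10, -46>

The first coordinate travels 3 per step and bounces off the walls at -2 and 12.
  step 6: 2 → 5
  step 7: 5 → 8
  step 8: 8 → 11
  step 9: 11 → 10
The second coordinate changes by -4 each step: at step 9 it is -46.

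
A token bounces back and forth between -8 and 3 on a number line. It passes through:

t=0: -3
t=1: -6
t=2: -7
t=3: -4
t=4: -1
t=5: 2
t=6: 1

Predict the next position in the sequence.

The value reflects between -8 and 3, moving 3 per step.
  step 7: 1 → -2

-2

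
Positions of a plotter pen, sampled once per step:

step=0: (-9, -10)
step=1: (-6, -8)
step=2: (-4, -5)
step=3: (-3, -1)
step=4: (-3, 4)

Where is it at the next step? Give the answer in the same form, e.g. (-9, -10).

(-4, 10)

Successive displacements: (+3, +2), (+2, +3), (+1, +4), (+0, +5) — each changes by (-1, +1).
step 5: (-3, 4) + (-1, +6) → (-4, 10)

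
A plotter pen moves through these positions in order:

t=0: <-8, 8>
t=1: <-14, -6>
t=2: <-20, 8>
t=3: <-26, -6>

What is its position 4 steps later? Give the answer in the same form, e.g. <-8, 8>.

The first coordinate changes by -6 each step, so at step 7 it is -8 + 7·(-6) = -50.
The second coordinate repeats the cycle [8, -6] with period 2; step 7 mod 2 = 1, giving -6.

<-50, -6>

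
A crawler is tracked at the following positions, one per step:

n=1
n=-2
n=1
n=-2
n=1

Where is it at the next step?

Step-to-step displacements: -3, +3, -3, +3; each is -1× the previous.
step 5: 1 − 3 → n=-2

n=-2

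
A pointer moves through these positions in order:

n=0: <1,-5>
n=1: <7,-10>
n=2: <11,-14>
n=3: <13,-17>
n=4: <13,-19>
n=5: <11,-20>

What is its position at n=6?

Successive displacements: <+6,-5>, <+4,-4>, <+2,-3>, <+0,-2>, <-2,-1> — each changes by <-2,+1>.
step 6: <11,-20> + <-4,+0> → <7,-20>

<7,-20>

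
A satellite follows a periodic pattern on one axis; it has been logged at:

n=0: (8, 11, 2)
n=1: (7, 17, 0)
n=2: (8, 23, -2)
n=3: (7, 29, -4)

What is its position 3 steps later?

(8, 47, -10)

The first coordinate repeats the cycle [8, 7] with period 2; step 6 mod 2 = 0, giving 8.
The second coordinate changes by +6 each step, so at step 6 it is 11 + 6·(6) = 47.
The third coordinate changes by -2 each step, so at step 6 it is 2 + 6·(-2) = -10.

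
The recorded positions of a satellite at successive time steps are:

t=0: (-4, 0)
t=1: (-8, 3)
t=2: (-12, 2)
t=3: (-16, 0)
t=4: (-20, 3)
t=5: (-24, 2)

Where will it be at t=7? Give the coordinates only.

(-32, 3)

First: linear, -4 per step → -32 at step 7.
Second: cycles through 0, 3, 2 every 3 steps. Step 7 lands at position 1 of the cycle → 3.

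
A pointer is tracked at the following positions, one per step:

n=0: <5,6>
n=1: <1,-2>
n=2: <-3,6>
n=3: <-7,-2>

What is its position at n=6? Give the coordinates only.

<-19,6>

The first coordinate changes by -4 each step, so at step 6 it is 5 + 6·(-4) = -19.
The second coordinate repeats the cycle [6, -2] with period 2; step 6 mod 2 = 0, giving 6.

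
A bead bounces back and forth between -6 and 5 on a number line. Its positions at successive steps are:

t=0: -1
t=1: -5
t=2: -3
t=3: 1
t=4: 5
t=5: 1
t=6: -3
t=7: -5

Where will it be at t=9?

3

The value travels 4 per step and bounces off the walls at -6 and 5.
  step 8: -5 → -1
  step 9: -1 → 3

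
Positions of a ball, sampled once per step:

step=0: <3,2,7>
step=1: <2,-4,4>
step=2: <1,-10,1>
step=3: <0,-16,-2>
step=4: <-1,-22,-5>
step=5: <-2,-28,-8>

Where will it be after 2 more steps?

Each step adds <-1,-6,-3> to the position.
step 6: <-2,-28,-8> + <-1,-6,-3> → <-3,-34,-11>
step 7: <-3,-34,-11> + <-1,-6,-3> → <-4,-40,-14>

<-4,-40,-14>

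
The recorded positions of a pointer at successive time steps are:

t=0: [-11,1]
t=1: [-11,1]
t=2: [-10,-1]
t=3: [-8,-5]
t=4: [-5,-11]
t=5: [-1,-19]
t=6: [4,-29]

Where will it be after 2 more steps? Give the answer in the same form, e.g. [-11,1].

[17,-55]

Taking differences between consecutive positions: [+0,+0], [+1,-2], [+2,-4], [+3,-6], [+4,-8], [+5,-10]. These grow by [+1,-2] each step.
step 7: [4,-29] + [+6,-12] → [10,-41]
step 8: [10,-41] + [+7,-14] → [17,-55]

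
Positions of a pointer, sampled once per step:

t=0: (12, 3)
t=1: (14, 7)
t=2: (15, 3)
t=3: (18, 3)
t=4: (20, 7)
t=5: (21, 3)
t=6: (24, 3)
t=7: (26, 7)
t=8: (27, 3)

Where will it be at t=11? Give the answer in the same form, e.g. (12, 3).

(33, 3)

The moves between consecutive positions are (+2, +4), (+1, -4), (+3, +0), (+2, +4), (+1, -4), (+3, +0), (+2, +4), (+1, -4); they repeat the 3-cycle [(+2, +4), (+1, -4), (+3, +0)].
step 9: apply (+3, +0) → (30, 3)
step 10: apply (+2, +4) → (32, 7)
step 11: apply (+1, -4) → (33, 3)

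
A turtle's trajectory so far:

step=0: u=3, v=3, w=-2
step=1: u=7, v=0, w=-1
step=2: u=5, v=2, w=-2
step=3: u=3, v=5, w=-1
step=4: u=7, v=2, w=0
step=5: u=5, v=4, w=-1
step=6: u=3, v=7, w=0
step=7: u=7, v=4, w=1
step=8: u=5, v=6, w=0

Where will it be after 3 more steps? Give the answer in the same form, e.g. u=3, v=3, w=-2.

The moves between consecutive positions are (+4,-3,+1), (-2,+2,-1), (-2,+3,+1), (+4,-3,+1), (-2,+2,-1), (-2,+3,+1), (+4,-3,+1), (-2,+2,-1); they repeat the 3-cycle [(+4,-3,+1), (-2,+2,-1), (-2,+3,+1)].
step 9: apply (-2,+3,+1) → u=3, v=9, w=1
step 10: apply (+4,-3,+1) → u=7, v=6, w=2
step 11: apply (-2,+2,-1) → u=5, v=8, w=1

u=5, v=8, w=1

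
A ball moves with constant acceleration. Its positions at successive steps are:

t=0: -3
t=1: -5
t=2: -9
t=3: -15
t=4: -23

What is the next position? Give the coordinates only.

-33

Successive displacements: -2, -4, -6, -8 — each changes by -2.
step 5: -23 − 10 → -33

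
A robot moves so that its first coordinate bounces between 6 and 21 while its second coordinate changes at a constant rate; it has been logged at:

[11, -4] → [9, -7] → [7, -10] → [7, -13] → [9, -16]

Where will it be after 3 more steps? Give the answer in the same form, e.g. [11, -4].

The first coordinate travels 2 per step and bounces off the walls at 6 and 21.
  step 5: 9 → 11
  step 6: 11 → 13
  step 7: 13 → 15
The second coordinate changes by -3 each step: at step 7 it is -25.

[15, -25]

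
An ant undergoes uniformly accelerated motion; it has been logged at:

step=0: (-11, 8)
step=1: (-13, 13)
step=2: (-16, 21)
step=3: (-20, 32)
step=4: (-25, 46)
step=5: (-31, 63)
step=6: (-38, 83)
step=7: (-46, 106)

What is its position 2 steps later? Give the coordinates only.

Taking differences between consecutive positions: (-2, +5), (-3, +8), (-4, +11), (-5, +14), (-6, +17), (-7, +20), (-8, +23). These grow by (-1, +3) each step.
step 8: (-46, 106) + (-9, +26) → (-55, 132)
step 9: (-55, 132) + (-10, +29) → (-65, 161)

(-65, 161)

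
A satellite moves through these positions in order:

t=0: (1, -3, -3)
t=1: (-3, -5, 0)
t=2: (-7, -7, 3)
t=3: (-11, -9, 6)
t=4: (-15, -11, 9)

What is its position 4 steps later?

Each step adds (-4, -2, +3) to the position.
step 5: (-15, -11, 9) + (-4, -2, +3) → (-19, -13, 12)
step 6: (-19, -13, 12) + (-4, -2, +3) → (-23, -15, 15)
step 7: (-23, -15, 15) + (-4, -2, +3) → (-27, -17, 18)
step 8: (-27, -17, 18) + (-4, -2, +3) → (-31, -19, 21)

(-31, -19, 21)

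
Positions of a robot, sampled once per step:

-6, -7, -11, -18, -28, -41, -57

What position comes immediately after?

First differences are -1, -4, -7, -10, -13, -16; their common second difference is -3 (constant acceleration).
step 7: -57 − 19 → -76

-76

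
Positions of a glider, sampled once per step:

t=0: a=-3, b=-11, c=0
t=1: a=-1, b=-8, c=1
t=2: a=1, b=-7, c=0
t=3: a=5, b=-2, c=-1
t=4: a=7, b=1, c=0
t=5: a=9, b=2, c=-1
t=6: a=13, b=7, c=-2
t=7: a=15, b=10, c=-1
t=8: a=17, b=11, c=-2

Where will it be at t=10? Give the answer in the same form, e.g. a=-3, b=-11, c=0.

Step-to-step displacements: (+2,+3,+1), (+2,+1,-1), (+4,+5,-1), (+2,+3,+1), (+2,+1,-1), (+4,+5,-1), (+2,+3,+1), (+2,+1,-1) — a repeating cycle of length 3.
step 9: apply (+4,+5,-1) → a=21, b=16, c=-3
step 10: apply (+2,+3,+1) → a=23, b=19, c=-2

a=23, b=19, c=-2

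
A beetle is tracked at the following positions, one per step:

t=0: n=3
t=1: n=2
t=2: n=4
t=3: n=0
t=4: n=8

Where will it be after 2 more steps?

n=24

Consecutive displacements -1, +2, -4, +8 scale by a factor of -2 each step.
step 5: 8 − 16 → n=-8
step 6: -8 + 32 → n=24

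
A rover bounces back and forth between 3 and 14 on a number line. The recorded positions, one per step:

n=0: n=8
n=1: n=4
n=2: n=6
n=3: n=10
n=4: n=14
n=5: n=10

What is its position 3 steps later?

n=8

The value reflects between 3 and 14, moving 4 per step.
  step 6: 10 → 6
  step 7: 6 → 4
  step 8: 4 → 8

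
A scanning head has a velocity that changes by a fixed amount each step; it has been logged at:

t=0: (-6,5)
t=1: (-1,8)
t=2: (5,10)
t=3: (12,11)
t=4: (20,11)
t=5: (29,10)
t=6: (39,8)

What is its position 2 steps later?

(62,1)

Successive displacements: (+5,+3), (+6,+2), (+7,+1), (+8,+0), (+9,-1), (+10,-2) — each changes by (+1,-1).
step 7: (39,8) + (+11,-3) → (50,5)
step 8: (50,5) + (+12,-4) → (62,1)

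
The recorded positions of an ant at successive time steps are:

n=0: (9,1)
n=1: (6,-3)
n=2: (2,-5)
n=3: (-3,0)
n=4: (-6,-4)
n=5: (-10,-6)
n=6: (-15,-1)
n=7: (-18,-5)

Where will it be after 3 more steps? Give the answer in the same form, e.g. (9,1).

Step-to-step displacements: (-3,-4), (-4,-2), (-5,+5), (-3,-4), (-4,-2), (-5,+5), (-3,-4) — a repeating cycle of length 3.
step 8: apply (-4,-2) → (-22,-7)
step 9: apply (-5,+5) → (-27,-2)
step 10: apply (-3,-4) → (-30,-6)

(-30,-6)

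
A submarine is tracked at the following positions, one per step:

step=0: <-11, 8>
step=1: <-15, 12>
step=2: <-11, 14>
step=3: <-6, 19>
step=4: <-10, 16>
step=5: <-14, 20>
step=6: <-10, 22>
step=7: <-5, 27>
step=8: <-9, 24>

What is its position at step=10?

<-9, 30>

The moves between consecutive positions are <-4, +4>, <+4, +2>, <+5, +5>, <-4, -3>, <-4, +4>, <+4, +2>, <+5, +5>, <-4, -3>; they repeat the 4-cycle [<-4, +4>, <+4, +2>, <+5, +5>, <-4, -3>].
step 9: apply <-4, +4> → <-13, 28>
step 10: apply <+4, +2> → <-9, 30>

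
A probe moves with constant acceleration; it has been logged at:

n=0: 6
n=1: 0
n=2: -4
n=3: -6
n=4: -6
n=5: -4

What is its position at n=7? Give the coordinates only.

First differences are -6, -4, -2, +0, +2; their common second difference is +2 (constant acceleration).
step 6: -4 + 4 → 0
step 7: 0 + 6 → 6

6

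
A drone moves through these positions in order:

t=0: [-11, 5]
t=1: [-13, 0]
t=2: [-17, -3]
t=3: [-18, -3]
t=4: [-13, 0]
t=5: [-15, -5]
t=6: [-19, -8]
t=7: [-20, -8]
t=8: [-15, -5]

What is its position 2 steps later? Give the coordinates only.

Step-to-step displacements: [-2, -5], [-4, -3], [-1, +0], [+5, +3], [-2, -5], [-4, -3], [-1, +0], [+5, +3] — a repeating cycle of length 4.
step 9: apply [-2, -5] → [-17, -10]
step 10: apply [-4, -3] → [-21, -13]

[-21, -13]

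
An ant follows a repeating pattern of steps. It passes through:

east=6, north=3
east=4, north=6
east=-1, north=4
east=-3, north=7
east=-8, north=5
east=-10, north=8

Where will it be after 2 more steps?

east=-17, north=9

The moves between consecutive positions are (-2, +3), (-5, -2), (-2, +3), (-5, -2), (-2, +3); they repeat the 2-cycle [(-2, +3), (-5, -2)].
step 6: apply (-5, -2) → east=-15, north=6
step 7: apply (-2, +3) → east=-17, north=9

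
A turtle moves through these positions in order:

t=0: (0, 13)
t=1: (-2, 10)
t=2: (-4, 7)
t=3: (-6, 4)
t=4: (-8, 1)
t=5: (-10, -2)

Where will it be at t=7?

The position changes by (-2, -3) every step.
step 6: (-10, -2) + (-2, -3) → (-12, -5)
step 7: (-12, -5) + (-2, -3) → (-14, -8)

(-14, -8)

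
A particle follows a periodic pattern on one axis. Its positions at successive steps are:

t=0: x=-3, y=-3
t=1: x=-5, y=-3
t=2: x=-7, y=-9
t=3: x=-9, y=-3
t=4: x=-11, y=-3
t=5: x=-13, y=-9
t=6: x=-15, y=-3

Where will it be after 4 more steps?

x=-23, y=-3

X: linear, -2 per step → -23 at step 10.
Y: cycles through -3, -3, -9 every 3 steps. Step 10 lands at position 1 of the cycle → -3.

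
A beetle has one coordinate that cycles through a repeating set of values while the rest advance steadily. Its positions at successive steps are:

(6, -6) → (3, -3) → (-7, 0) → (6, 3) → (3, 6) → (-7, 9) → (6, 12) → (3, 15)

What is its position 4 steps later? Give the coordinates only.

First: cycles through 6, 3, -7 every 3 steps. Step 11 lands at position 2 of the cycle → -7.
Second: linear, +3 per step → 27 at step 11.

(-7, 27)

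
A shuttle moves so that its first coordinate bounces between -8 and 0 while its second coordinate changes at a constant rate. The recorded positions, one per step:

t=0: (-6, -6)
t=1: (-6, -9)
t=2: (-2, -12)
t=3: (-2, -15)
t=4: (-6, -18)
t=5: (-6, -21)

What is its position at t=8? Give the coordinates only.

(-6, -30)

The first coordinate reflects between -8 and 0, moving 4 per step.
  step 6: -6 → -2
  step 7: -2 → -2
  step 8: -2 → -6
The second coordinate changes by -3 each step: at step 8 it is -30.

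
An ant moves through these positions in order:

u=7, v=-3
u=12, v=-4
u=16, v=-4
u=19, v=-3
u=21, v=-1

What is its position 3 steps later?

u=21, v=11

Taking differences between consecutive positions: (+5,-1), (+4,+0), (+3,+1), (+2,+2). These grow by (-1,+1) each step.
step 5: u=21, v=-1 + (+1,+3) → u=22, v=2
step 6: u=22, v=2 + (+0,+4) → u=22, v=6
step 7: u=22, v=6 + (-1,+5) → u=21, v=11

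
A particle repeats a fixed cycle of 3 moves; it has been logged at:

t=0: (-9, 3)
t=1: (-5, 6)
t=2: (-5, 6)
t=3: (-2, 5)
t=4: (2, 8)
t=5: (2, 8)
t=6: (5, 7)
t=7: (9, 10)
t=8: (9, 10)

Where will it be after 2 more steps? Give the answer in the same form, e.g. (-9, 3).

(16, 12)

The moves between consecutive positions are (+4, +3), (+0, +0), (+3, -1), (+4, +3), (+0, +0), (+3, -1), (+4, +3), (+0, +0); they repeat the 3-cycle [(+4, +3), (+0, +0), (+3, -1)].
step 9: apply (+3, -1) → (12, 9)
step 10: apply (+4, +3) → (16, 12)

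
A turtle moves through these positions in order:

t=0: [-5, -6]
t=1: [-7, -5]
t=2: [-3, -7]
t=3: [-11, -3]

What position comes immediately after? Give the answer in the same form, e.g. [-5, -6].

[5, -11]

Consecutive displacements [-2, +1], [+4, -2], [-8, +4] scale by a factor of -2 each step.
step 4: [-11, -3] + [+16, -8] → [5, -11]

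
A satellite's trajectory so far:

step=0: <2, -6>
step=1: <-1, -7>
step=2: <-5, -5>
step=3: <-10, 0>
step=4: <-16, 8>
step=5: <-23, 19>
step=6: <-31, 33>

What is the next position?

<-40, 50>

First differences are <-3, -1>, <-4, +2>, <-5, +5>, <-6, +8>, <-7, +11>, <-8, +14>; their common second difference is <-1, +3> (constant acceleration).
step 7: <-31, 33> + <-9, +17> → <-40, 50>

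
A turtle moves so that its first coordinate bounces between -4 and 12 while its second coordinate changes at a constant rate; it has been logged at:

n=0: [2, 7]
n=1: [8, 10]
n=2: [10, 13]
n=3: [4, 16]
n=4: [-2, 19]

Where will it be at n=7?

[12, 28]

The first coordinate reflects between -4 and 12, moving 6 per step.
  step 5: -2 → 0
  step 6: 0 → 6
  step 7: 6 → 12
The second coordinate changes by +3 each step: at step 7 it is 28.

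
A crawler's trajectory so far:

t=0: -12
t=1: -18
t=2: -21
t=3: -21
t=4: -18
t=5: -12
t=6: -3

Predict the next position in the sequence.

Successive displacements: -6, -3, +0, +3, +6, +9 — each changes by +3.
step 7: -3 + 12 → 9

9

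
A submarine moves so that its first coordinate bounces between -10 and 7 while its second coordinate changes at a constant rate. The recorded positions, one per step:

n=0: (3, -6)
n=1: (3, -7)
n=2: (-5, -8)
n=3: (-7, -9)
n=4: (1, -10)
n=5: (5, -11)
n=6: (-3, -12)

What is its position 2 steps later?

(-1, -14)

The first coordinate reflects between -10 and 7, moving 8 per step.
  step 7: -3 → -9
  step 8: -9 → -1
The second coordinate changes by -1 each step: at step 8 it is -14.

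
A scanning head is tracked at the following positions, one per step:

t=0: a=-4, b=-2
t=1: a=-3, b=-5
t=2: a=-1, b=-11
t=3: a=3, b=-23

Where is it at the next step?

Step-to-step displacements: (+1, -3), (+2, -6), (+4, -12); each is 2× the previous.
step 4: a=3, b=-23 + (+8, -24) → a=11, b=-47

a=11, b=-47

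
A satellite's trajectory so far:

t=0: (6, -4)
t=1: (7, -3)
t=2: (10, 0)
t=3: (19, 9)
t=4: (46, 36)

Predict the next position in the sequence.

(127, 117)

Consecutive displacements (+1, +1), (+3, +3), (+9, +9), (+27, +27) scale by a factor of 3 each step.
step 5: (46, 36) + (+81, +81) → (127, 117)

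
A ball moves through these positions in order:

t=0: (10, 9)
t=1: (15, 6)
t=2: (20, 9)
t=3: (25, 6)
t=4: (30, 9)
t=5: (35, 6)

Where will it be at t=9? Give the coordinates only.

(55, 6)

The first coordinate changes by +5 each step, so at step 9 it is 10 + 9·(5) = 55.
The second coordinate repeats the cycle [9, 6] with period 2; step 9 mod 2 = 1, giving 6.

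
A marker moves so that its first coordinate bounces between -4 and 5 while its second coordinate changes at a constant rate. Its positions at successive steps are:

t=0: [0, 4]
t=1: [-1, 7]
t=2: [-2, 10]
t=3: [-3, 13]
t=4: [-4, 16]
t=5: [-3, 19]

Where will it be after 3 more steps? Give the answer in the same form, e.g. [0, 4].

[0, 28]

The first coordinate reflects between -4 and 5, moving 1 per step.
  step 6: -3 → -2
  step 7: -2 → -1
  step 8: -1 → 0
The second coordinate changes by +3 each step: at step 8 it is 28.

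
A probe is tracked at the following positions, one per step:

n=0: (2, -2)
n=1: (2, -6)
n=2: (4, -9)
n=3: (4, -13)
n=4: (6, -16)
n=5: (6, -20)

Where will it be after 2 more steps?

The moves between consecutive positions are (+0, -4), (+2, -3), (+0, -4), (+2, -3), (+0, -4); they repeat the 2-cycle [(+0, -4), (+2, -3)].
step 6: apply (+2, -3) → (8, -23)
step 7: apply (+0, -4) → (8, -27)

(8, -27)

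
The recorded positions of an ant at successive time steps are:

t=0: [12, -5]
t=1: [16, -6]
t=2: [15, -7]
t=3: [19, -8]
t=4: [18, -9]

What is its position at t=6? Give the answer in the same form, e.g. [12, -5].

[21, -11]

The moves between consecutive positions are [+4, -1], [-1, -1], [+4, -1], [-1, -1]; they repeat the 2-cycle [[+4, -1], [-1, -1]].
step 5: apply [+4, -1] → [22, -10]
step 6: apply [-1, -1] → [21, -11]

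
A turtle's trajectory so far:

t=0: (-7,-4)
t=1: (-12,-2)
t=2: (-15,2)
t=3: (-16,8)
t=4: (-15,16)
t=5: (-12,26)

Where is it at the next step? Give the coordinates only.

First differences are (-5,+2), (-3,+4), (-1,+6), (+1,+8), (+3,+10); their common second difference is (+2,+2) (constant acceleration).
step 6: (-12,26) + (+5,+12) → (-7,38)

(-7,38)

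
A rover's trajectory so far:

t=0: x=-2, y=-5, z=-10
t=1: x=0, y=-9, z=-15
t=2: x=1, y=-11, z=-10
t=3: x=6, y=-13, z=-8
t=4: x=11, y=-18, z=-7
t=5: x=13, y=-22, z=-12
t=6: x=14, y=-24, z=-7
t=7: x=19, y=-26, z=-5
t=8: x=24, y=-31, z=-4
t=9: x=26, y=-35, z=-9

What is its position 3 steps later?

Step-to-step displacements: (+2,-4,-5), (+1,-2,+5), (+5,-2,+2), (+5,-5,+1), (+2,-4,-5), (+1,-2,+5), (+5,-2,+2), (+5,-5,+1), (+2,-4,-5) — a repeating cycle of length 4.
step 10: apply (+1,-2,+5) → x=27, y=-37, z=-4
step 11: apply (+5,-2,+2) → x=32, y=-39, z=-2
step 12: apply (+5,-5,+1) → x=37, y=-44, z=-1

x=37, y=-44, z=-1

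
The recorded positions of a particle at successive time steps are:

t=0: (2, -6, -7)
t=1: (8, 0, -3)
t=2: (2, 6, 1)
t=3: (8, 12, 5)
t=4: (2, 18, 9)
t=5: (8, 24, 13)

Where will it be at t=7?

(8, 36, 21)

The first coordinate repeats the cycle [2, 8] with period 2; step 7 mod 2 = 1, giving 8.
The second coordinate changes by +6 each step, so at step 7 it is -6 + 7·(6) = 36.
The third coordinate changes by +4 each step, so at step 7 it is -7 + 7·(4) = 21.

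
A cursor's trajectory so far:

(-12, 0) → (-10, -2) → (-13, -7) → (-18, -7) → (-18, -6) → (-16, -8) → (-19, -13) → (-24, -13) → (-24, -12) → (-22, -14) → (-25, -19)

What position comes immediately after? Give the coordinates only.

(-30, -19)

Differencing gives (+2, -2), (-3, -5), (-5, +0), (+0, +1), (+2, -2), (-3, -5), (-5, +0), (+0, +1), (+2, -2), (-3, -5). This is the pattern (+2, -2), (-3, -5), (-5, +0), (+0, +1) repeated.
step 11: apply (-5, +0) → (-30, -19)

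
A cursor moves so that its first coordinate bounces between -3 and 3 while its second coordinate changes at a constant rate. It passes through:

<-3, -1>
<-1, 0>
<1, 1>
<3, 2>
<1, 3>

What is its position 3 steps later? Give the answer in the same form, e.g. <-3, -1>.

The first coordinate travels 2 per step and bounces off the walls at -3 and 3.
  step 5: 1 → -1
  step 6: -1 → -3
  step 7: -3 → -1
The second coordinate changes by +1 each step: at step 7 it is 6.

<-1, 6>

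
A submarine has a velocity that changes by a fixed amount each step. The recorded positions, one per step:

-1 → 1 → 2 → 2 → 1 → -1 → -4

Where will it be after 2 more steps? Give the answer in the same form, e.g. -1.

First differences are +2, +1, +0, -1, -2, -3; their common second difference is -1 (constant acceleration).
step 7: -4 − 4 → -8
step 8: -8 − 5 → -13

-13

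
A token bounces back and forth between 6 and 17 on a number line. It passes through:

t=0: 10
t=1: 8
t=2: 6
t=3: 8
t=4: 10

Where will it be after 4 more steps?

The value reflects between 6 and 17, moving 2 per step.
  step 5: 10 → 12
  step 6: 12 → 14
  step 7: 14 → 16
  step 8: 16 → 16

16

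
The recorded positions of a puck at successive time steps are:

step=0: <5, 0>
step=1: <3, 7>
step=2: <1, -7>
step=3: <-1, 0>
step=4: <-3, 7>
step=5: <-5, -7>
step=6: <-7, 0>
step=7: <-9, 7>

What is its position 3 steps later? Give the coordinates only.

<-15, 7>

First: linear, -2 per step → -15 at step 10.
Second: cycles through 0, 7, -7 every 3 steps. Step 10 lands at position 1 of the cycle → 7.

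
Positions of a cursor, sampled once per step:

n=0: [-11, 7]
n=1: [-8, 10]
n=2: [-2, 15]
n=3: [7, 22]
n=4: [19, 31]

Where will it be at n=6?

First differences are [+3, +3], [+6, +5], [+9, +7], [+12, +9]; their common second difference is [+3, +2] (constant acceleration).
step 5: [19, 31] + [+15, +11] → [34, 42]
step 6: [34, 42] + [+18, +13] → [52, 55]

[52, 55]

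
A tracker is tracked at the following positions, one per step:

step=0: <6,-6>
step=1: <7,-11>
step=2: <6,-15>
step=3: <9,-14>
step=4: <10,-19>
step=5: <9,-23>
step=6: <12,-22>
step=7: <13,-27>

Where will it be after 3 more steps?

<16,-35>

Differencing gives <+1,-5>, <-1,-4>, <+3,+1>, <+1,-5>, <-1,-4>, <+3,+1>, <+1,-5>. This is the pattern <+1,-5>, <-1,-4>, <+3,+1> repeated.
step 8: apply <-1,-4> → <12,-31>
step 9: apply <+3,+1> → <15,-30>
step 10: apply <+1,-5> → <16,-35>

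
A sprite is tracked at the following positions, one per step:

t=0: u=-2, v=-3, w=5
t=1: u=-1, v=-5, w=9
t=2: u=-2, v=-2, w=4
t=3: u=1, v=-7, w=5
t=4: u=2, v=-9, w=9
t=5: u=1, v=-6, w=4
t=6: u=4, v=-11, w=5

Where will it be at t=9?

Step-to-step displacements: (+1,-2,+4), (-1,+3,-5), (+3,-5,+1), (+1,-2,+4), (-1,+3,-5), (+3,-5,+1) — a repeating cycle of length 3.
step 7: apply (+1,-2,+4) → u=5, v=-13, w=9
step 8: apply (-1,+3,-5) → u=4, v=-10, w=4
step 9: apply (+3,-5,+1) → u=7, v=-15, w=5

u=7, v=-15, w=5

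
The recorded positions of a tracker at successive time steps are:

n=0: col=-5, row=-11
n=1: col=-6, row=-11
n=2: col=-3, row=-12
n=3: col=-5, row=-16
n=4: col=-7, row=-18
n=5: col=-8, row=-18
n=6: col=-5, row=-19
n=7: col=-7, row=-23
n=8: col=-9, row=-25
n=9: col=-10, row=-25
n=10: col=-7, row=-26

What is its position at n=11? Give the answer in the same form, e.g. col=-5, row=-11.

col=-9, row=-30

Differencing gives (-1, +0), (+3, -1), (-2, -4), (-2, -2), (-1, +0), (+3, -1), (-2, -4), (-2, -2), (-1, +0), (+3, -1). This is the pattern (-1, +0), (+3, -1), (-2, -4), (-2, -2) repeated.
step 11: apply (-2, -4) → col=-9, row=-30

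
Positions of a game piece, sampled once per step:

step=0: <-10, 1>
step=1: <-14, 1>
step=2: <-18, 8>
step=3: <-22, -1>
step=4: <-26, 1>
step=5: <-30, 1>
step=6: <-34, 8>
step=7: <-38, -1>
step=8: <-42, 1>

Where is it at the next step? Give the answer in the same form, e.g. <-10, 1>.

<-46, 1>

First: linear, -4 per step → -46 at step 9.
Second: cycles through 1, 1, 8, -1 every 4 steps. Step 9 lands at position 1 of the cycle → 1.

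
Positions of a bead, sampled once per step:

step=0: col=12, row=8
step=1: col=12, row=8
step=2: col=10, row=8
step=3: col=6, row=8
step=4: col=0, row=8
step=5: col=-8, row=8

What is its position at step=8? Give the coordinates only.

Successive displacements: (+0, +0), (-2, +0), (-4, +0), (-6, +0), (-8, +0) — each changes by (-2, +0).
step 6: col=-8, row=8 + (-10, +0) → col=-18, row=8
step 7: col=-18, row=8 + (-12, +0) → col=-30, row=8
step 8: col=-30, row=8 + (-14, +0) → col=-44, row=8

col=-44, row=8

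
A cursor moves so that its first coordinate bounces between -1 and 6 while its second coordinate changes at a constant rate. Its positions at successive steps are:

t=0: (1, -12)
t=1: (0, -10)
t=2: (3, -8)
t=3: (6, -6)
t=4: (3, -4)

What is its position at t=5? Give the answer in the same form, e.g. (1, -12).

(0, -2)

The first coordinate travels 3 per step and bounces off the walls at -1 and 6.
  step 5: 3 → 0
The second coordinate changes by +2 each step: at step 5 it is -2.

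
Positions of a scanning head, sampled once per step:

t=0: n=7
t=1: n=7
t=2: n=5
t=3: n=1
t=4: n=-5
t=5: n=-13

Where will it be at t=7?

n=-35

Successive displacements: +0, -2, -4, -6, -8 — each changes by -2.
step 6: -13 − 10 → n=-23
step 7: -23 − 12 → n=-35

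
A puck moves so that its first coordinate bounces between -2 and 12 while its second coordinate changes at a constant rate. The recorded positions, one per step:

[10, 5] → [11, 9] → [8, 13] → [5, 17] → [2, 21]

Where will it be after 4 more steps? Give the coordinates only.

[6, 37]

The first coordinate reflects between -2 and 12, moving 3 per step.
  step 5: 2 → -1
  step 6: -1 → 0
  step 7: 0 → 3
  step 8: 3 → 6
The second coordinate changes by +4 each step: at step 8 it is 37.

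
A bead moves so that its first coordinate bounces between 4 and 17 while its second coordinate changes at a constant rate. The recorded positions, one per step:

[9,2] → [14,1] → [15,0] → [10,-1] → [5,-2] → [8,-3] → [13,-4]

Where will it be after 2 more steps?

[11,-6]

The first coordinate reflects between 4 and 17, moving 5 per step.
  step 7: 13 → 16
  step 8: 16 → 11
The second coordinate changes by -1 each step: at step 8 it is -6.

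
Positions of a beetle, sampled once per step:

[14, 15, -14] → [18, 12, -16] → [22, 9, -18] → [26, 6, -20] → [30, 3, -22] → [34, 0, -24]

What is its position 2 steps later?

The position changes by [+4, -3, -2] every step.
step 6: [34, 0, -24] + [+4, -3, -2] → [38, -3, -26]
step 7: [38, -3, -26] + [+4, -3, -2] → [42, -6, -28]

[42, -6, -28]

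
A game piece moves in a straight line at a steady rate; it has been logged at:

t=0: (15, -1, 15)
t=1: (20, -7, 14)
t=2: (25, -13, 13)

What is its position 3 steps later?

The position changes by (+5, -6, -1) every step.
step 3: (25, -13, 13) + (+5, -6, -1) → (30, -19, 12)
step 4: (30, -19, 12) + (+5, -6, -1) → (35, -25, 11)
step 5: (35, -25, 11) + (+5, -6, -1) → (40, -31, 10)

(40, -31, 10)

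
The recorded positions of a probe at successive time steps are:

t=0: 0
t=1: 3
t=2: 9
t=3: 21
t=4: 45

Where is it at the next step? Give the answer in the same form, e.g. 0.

93

Step-to-step displacements: +3, +6, +12, +24; each is 2× the previous.
step 5: 45 + 48 → 93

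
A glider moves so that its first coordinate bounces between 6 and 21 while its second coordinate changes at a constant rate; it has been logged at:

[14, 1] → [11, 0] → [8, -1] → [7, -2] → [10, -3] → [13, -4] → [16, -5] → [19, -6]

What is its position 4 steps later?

The first coordinate travels 3 per step and bounces off the walls at 6 and 21.
  step 8: 19 → 20
  step 9: 20 → 17
  step 10: 17 → 14
  step 11: 14 → 11
The second coordinate changes by -1 each step: at step 11 it is -10.

[11, -10]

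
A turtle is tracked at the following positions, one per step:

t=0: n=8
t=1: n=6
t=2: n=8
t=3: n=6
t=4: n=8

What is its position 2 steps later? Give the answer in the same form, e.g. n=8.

n=8

The jumps are -2, +2, -2, +2 — a geometric progression with ratio -1.
step 5: 8 − 2 → n=6
step 6: 6 + 2 → n=8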